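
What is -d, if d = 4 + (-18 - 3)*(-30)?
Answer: -634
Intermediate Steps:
d = 634 (d = 4 - 21*(-30) = 4 + 630 = 634)
-d = -1*634 = -634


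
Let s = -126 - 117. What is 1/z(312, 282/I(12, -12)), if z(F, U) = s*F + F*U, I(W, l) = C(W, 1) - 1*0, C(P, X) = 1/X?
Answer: 1/12168 ≈ 8.2183e-5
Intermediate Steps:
s = -243
I(W, l) = 1 (I(W, l) = 1/1 - 1*0 = 1 + 0 = 1)
z(F, U) = -243*F + F*U
1/z(312, 282/I(12, -12)) = 1/(312*(-243 + 282/1)) = 1/(312*(-243 + 282*1)) = 1/(312*(-243 + 282)) = 1/(312*39) = 1/12168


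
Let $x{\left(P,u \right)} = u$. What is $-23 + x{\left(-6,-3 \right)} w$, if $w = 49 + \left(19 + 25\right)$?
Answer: $-302$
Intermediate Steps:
$w = 93$ ($w = 49 + 44 = 93$)
$-23 + x{\left(-6,-3 \right)} w = -23 - 279 = -302$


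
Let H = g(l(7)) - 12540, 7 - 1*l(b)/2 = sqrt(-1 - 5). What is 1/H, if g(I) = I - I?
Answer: -1/12540 ≈ -7.9745e-5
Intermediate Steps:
l(b) = 14 - 2*I*sqrt(6) (l(b) = 14 - 2*sqrt(-1 - 5) = 14 - 2*I*sqrt(6))
g(I) = 0
H = -12540 (H = 0 - 12540 = -12540)
1/H = 1/(-12540) = -1/12540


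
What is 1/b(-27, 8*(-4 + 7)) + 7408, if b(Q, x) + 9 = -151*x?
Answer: 26913263/3633 ≈ 7408.0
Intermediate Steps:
b(Q, x) = -9 - 151*x
1/b(-27, 8*(-4 + 7)) + 7408 = 1/(-9 - 1208*(-4 + 7)) + 7408 = 1/(-9 - 1208*3) + 7408 = 1/(-9 - 151*24) + 7408 = 1/(-9 - 3624) + 7408 = 1/(-3633) + 7408 = -1/3633 + 7408 = 26913263/3633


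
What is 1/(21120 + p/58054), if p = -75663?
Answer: 58054/1226024817 ≈ 4.7351e-5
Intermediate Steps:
1/(21120 + p/58054) = 1/(21120 - 75663/58054) = 1/(1226024817/58054) = 58054/1226024817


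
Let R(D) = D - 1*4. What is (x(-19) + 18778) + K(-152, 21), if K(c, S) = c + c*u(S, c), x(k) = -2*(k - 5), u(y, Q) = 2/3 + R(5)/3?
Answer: 18522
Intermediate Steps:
R(D) = -4 + D (R(D) = D - 4 = -4 + D)
u(y, Q) = 1 (u(y, Q) = 2/3 + (-4 + 5)/3 = 2*(1/3) + 1*(1/3) = 2/3 + 1/3 = 1)
x(k) = 10 - 2*k (x(k) = -2*(-5 + k) = 10 - 2*k)
K(c, S) = 2*c (K(c, S) = c + c*1 = c + c = 2*c)
(x(-19) + 18778) + K(-152, 21) = ((10 - 2*(-19)) + 18778) + 2*(-152) = ((10 + 38) + 18778) - 304 = (48 + 18778) - 304 = 18826 - 304 = 18522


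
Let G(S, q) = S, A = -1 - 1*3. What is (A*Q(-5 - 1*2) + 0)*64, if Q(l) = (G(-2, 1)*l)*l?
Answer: 25088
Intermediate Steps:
A = -4 (A = -1 - 3 = -4)
Q(l) = -2*l**2 (Q(l) = (-2*l)*l = -2*l**2)
(A*Q(-5 - 1*2) + 0)*64 = (-(-8)*(-5 - 1*2)**2 + 0)*64 = (-(-8)*(-5 - 2)**2 + 0)*64 = (-(-8)*(-7)**2 + 0)*64 = (-(-8)*49 + 0)*64 = (-4*(-98) + 0)*64 = (392 + 0)*64 = 392*64 = 25088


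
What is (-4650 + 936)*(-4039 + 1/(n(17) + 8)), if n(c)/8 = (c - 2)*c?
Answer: 15360864447/1024 ≈ 1.5001e+7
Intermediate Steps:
n(c) = 8*c*(-2 + c) (n(c) = 8*((c - 2)*c) = 8*((-2 + c)*c) = 8*(c*(-2 + c)) = 8*c*(-2 + c))
(-4650 + 936)*(-4039 + 1/(n(17) + 8)) = (-4650 + 936)*(-4039 + 1/(8*17*(-2 + 17) + 8)) = -3714*(-4039 + 1/(8*17*15 + 8)) = -3714*(-4039 + 1/(2040 + 8)) = -3714*(-4039 + 1/2048) = -3714*(-8271871/2048) = 15360864447/1024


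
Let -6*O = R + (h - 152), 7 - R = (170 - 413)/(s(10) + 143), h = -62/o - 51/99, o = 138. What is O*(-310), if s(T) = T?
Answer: -96249110/12903 ≈ -7459.4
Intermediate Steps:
h = -244/253 (h = -62/138 - 51/99 = -62*1/138 - 51*1/99 = -31/69 - 17/33 = -244/253 ≈ -0.96443)
R = 146/17 (R = 7 - (170 - 413)/(10 + 143) = 7 - (-243)/153 = 7 - 1*(-27/17) = 7 + 27/17 = 146/17 ≈ 8.5882)
O = 310481/12903 (O = -(146/17 + (-244/253 - 152))/6 = -(146/17 - 38700/253)/6 = -⅙*(-620962/4301) = 310481/12903 ≈ 24.063)
O*(-310) = (310481/12903)*(-310) = -96249110/12903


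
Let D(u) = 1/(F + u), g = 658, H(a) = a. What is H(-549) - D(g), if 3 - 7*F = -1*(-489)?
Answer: -2261887/4120 ≈ -549.00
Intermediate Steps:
F = -486/7 (F = 3/7 - (-1)*(-489)/7 = 3/7 - 1/7*489 = 3/7 - 489/7 = -486/7 ≈ -69.429)
D(u) = 1/(-486/7 + u)
H(-549) - D(g) = -549 - 7/(-486 + 7*658) = -549 - 7/(-486 + 4606) = -549 - 7/4120 = -2261887/4120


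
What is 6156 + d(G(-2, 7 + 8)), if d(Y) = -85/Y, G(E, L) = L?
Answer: 18451/3 ≈ 6150.3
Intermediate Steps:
6156 + d(G(-2, 7 + 8)) = 6156 - 85/(7 + 8) = 6156 - 85/15 = 6156 - 85*1/15 = 6156 - 17/3 = 18451/3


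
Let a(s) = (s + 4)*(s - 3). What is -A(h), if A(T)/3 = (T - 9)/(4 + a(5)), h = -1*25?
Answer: 51/11 ≈ 4.6364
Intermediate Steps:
h = -25
a(s) = (-3 + s)*(4 + s) (a(s) = (4 + s)*(-3 + s) = (-3 + s)*(4 + s))
A(T) = -27/22 + 3*T/22 (A(T) = 3*((T - 9)/(4 + (-12 + 5 + 5**2))) = 3*((-9 + T)/(4 + (-12 + 5 + 25))) = 3*((-9 + T)/(4 + 18)) = 3*((-9 + T)/22) = 3*((-9 + T)*(1/22)) = 3*(-9/22 + T/22) = -27/22 + 3*T/22)
-A(h) = -(-27/22 + (3/22)*(-25)) = -(-27/22 - 75/22) = -1*(-51/11) = 51/11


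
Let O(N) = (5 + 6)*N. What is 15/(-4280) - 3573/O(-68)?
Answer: 764061/160072 ≈ 4.7732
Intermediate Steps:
O(N) = 11*N
15/(-4280) - 3573/O(-68) = 15/(-4280) - 3573/(11*(-68)) = 15*(-1/4280) - 3573/(-748) = -3/856 - 3573*(-1/748) = -3/856 + 3573/748 = 764061/160072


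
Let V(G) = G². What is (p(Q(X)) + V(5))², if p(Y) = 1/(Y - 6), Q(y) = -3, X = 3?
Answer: 50176/81 ≈ 619.46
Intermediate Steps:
p(Y) = 1/(-6 + Y)
(p(Q(X)) + V(5))² = (1/(-6 - 3) + 5²)² = (1/(-9) + 25)² = (-⅑ + 25)² = (224/9)² = 50176/81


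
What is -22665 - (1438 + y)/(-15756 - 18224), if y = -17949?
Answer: -770173211/33980 ≈ -22666.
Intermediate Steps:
-22665 - (1438 + y)/(-15756 - 18224) = -22665 - (1438 - 17949)/(-15756 - 18224) = -22665 - (-16511)/(-33980) = -22665 - (-16511)*(-1)/33980 = -22665 - 1*16511/33980 = -22665 - 16511/33980 = -770173211/33980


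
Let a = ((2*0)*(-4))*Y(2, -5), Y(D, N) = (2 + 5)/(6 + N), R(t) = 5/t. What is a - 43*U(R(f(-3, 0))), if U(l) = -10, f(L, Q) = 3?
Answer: 430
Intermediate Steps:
Y(D, N) = 7/(6 + N)
a = 0 (a = ((2*0)*(-4))*(7/(6 - 5)) = (0*(-4))*(7/1) = 0*(7*1) = 0*7 = 0)
a - 43*U(R(f(-3, 0))) = 0 - 43*(-10) = 0 + 430 = 430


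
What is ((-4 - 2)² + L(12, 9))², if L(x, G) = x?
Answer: 2304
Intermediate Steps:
((-4 - 2)² + L(12, 9))² = ((-4 - 2)² + 12)² = ((-6)² + 12)² = (36 + 12)² = 48² = 2304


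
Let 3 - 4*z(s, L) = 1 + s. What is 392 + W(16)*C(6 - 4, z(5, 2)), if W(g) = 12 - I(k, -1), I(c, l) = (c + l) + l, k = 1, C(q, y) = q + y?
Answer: 1633/4 ≈ 408.25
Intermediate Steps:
z(s, L) = ½ - s/4 (z(s, L) = ¾ - (1 + s)/4 = ¾ + (-¼ - s/4) = ½ - s/4)
I(c, l) = c + 2*l
W(g) = 13 (W(g) = 12 - (1 + 2*(-1)) = 12 - (1 - 2) = 12 - 1*(-1) = 12 + 1 = 13)
392 + W(16)*C(6 - 4, z(5, 2)) = 392 + 13*((6 - 4) + (½ - ¼*5)) = 392 + 13*(2 + (½ - 5/4)) = 392 + 13*(2 - ¾) = 392 + 13*(5/4) = 392 + 65/4 = 1633/4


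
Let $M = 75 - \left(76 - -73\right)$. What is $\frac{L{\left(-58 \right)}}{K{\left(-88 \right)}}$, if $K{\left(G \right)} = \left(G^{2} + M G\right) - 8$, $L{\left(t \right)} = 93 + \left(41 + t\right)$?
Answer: $\frac{19}{3562} \approx 0.0053341$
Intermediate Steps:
$M = -74$ ($M = 75 - \left(76 + 73\right) = 75 - 149 = -74$)
$L{\left(t \right)} = 134 + t$
$K{\left(G \right)} = -8 + G^{2} - 74 G$ ($K{\left(G \right)} = \left(G^{2} - 74 G\right) - 8 = -8 + G^{2} - 74 G$)
$\frac{L{\left(-58 \right)}}{K{\left(-88 \right)}} = \frac{134 - 58}{-8 + \left(-88\right)^{2} - -6512} = \frac{76}{-8 + 7744 + 6512} = \frac{76}{14248} = 76 \cdot \frac{1}{14248} = \frac{19}{3562}$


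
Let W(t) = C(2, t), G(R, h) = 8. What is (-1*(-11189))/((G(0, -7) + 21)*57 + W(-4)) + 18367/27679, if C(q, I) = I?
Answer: 339987514/45642671 ≈ 7.4489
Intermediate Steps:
W(t) = t
(-1*(-11189))/((G(0, -7) + 21)*57 + W(-4)) + 18367/27679 = (-1*(-11189))/((8 + 21)*57 - 4) + 18367/27679 = 11189/(29*57 - 4) + 18367*(1/27679) = 11189/(1653 - 4) + 18367/27679 = 11189/1649 + 18367/27679 = 339987514/45642671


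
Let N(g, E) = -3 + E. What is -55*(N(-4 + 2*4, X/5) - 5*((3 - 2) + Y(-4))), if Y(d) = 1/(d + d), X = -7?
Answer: 3861/8 ≈ 482.63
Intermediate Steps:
Y(d) = 1/(2*d)
-55*(N(-4 + 2*4, X/5) - 5*((3 - 2) + Y(-4))) = -55*((-3 - 7/5) - 5*((3 - 2) + (½)/(-4))) = -55*((-3 - 7*⅕) - 5*(1 + (½)*(-¼))) = -55*((-3 - 7/5) - 5*(1 - ⅛)) = -55*(-22/5 - 5*7/8) = -55*(-22/5 - 35/8) = -55*(-351/40) = 3861/8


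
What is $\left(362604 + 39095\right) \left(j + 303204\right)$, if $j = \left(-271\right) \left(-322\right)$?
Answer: $156849801734$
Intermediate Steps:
$j = 87262$
$\left(362604 + 39095\right) \left(j + 303204\right) = \left(362604 + 39095\right) \left(87262 + 303204\right) = 401699 \cdot 390466 = 156849801734$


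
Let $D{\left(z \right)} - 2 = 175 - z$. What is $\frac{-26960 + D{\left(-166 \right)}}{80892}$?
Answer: $- \frac{26617}{80892} \approx -0.32904$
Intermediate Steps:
$D{\left(z \right)} = 177 - z$ ($D{\left(z \right)} = 2 - \left(-175 + z\right) = 177 - z$)
$\frac{-26960 + D{\left(-166 \right)}}{80892} = \frac{-26960 + \left(177 - -166\right)}{80892} = \left(-26960 + \left(177 + 166\right)\right) \frac{1}{80892} = \left(-26960 + 343\right) \frac{1}{80892} = \left(-26617\right) \frac{1}{80892} = - \frac{26617}{80892}$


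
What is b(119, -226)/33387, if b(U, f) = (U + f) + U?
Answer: 4/11129 ≈ 0.00035942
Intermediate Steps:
b(U, f) = f + 2*U
b(119, -226)/33387 = (-226 + 2*119)/33387 = (-226 + 238)*(1/33387) = 12*(1/33387) = 4/11129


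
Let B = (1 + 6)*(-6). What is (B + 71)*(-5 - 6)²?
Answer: 3509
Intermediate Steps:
B = -42 (B = 7*(-6) = -42)
(B + 71)*(-5 - 6)² = (-42 + 71)*(-5 - 6)² = 29*(-11)² = 29*121 = 3509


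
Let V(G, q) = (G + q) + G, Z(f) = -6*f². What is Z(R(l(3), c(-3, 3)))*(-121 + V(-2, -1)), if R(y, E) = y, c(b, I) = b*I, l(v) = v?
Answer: 6804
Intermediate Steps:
c(b, I) = I*b
V(G, q) = q + 2*G
Z(R(l(3), c(-3, 3)))*(-121 + V(-2, -1)) = (-6*3²)*(-121 + (-1 + 2*(-2))) = (-6*9)*(-121 + (-1 - 4)) = -54*(-121 - 5) = -54*(-126) = 6804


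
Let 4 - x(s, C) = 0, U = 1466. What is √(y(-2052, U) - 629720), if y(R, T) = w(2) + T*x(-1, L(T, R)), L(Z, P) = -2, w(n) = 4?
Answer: 2*I*√155963 ≈ 789.84*I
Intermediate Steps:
x(s, C) = 4 (x(s, C) = 4 - 1*0 = 4 + 0 = 4)
y(R, T) = 4 + 4*T (y(R, T) = 4 + T*4 = 4 + 4*T)
√(y(-2052, U) - 629720) = √((4 + 4*1466) - 629720) = √((4 + 5864) - 629720) = √(5868 - 629720) = √(-623852) = 2*I*√155963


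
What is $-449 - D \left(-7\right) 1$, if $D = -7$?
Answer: $-498$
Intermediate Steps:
$-449 - D \left(-7\right) 1 = -449 - \left(-7\right) \left(-7\right) 1 = -449 - 49 \cdot 1 = -449 - 49 = -498$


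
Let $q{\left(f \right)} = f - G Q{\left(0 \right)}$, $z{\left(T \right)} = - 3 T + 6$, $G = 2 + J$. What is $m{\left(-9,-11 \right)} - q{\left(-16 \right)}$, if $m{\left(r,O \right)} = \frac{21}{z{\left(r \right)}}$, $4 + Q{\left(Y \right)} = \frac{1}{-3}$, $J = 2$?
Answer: $- \frac{23}{33} \approx -0.69697$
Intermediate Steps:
$G = 4$ ($G = 2 + 2 = 4$)
$z{\left(T \right)} = 6 - 3 T$
$Q{\left(Y \right)} = - \frac{13}{3}$ ($Q{\left(Y \right)} = -4 + \frac{1}{-3} = -4 - \frac{1}{3} = - \frac{13}{3}$)
$m{\left(r,O \right)} = \frac{21}{6 - 3 r}$
$q{\left(f \right)} = \frac{52}{3} + f$ ($q{\left(f \right)} = f - 4 \left(- \frac{13}{3}\right) = f - - \frac{52}{3} = f + \frac{52}{3} = \frac{52}{3} + f$)
$m{\left(-9,-11 \right)} - q{\left(-16 \right)} = - \frac{7}{-2 - 9} - \left(\frac{52}{3} - 16\right) = - \frac{7}{-11} - \frac{4}{3} = \left(-7\right) \left(- \frac{1}{11}\right) - \frac{4}{3} = \frac{7}{11} - \frac{4}{3} = - \frac{23}{33}$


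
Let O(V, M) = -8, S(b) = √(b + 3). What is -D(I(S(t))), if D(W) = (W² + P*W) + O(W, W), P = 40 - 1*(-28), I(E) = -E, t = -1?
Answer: 6 + 68*√2 ≈ 102.17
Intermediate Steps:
S(b) = √(3 + b)
P = 68 (P = 40 + 28 = 68)
D(W) = -8 + W² + 68*W (D(W) = (W² + 68*W) - 8 = -8 + W² + 68*W)
-D(I(S(t))) = -(-8 + (-√(3 - 1))² + 68*(-√(3 - 1))) = -(-8 + (-√2)² + 68*(-√2)) = -(-8 + 2 - 68*√2) = -(-6 - 68*√2) = 6 + 68*√2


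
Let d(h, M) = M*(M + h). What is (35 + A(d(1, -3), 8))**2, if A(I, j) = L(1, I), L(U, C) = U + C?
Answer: 1764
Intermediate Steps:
L(U, C) = C + U
A(I, j) = 1 + I (A(I, j) = I + 1 = 1 + I)
(35 + A(d(1, -3), 8))**2 = (35 + (1 - 3*(-3 + 1)))**2 = (35 + (1 - 3*(-2)))**2 = (35 + (1 + 6))**2 = (35 + 7)**2 = 42**2 = 1764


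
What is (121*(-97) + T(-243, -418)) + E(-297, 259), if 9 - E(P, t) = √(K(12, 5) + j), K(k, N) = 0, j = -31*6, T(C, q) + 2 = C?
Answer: -11973 - I*√186 ≈ -11973.0 - 13.638*I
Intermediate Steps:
T(C, q) = -2 + C
j = -186
E(P, t) = 9 - I*√186 (E(P, t) = 9 - √(0 - 186) = 9 - √(-186) = 9 - I*√186)
(121*(-97) + T(-243, -418)) + E(-297, 259) = (121*(-97) + (-2 - 243)) + (9 - I*√186) = (-11737 - 245) + (9 - I*√186) = -11982 + (9 - I*√186) = -11973 - I*√186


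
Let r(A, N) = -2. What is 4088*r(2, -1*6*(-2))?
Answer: -8176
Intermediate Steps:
4088*r(2, -1*6*(-2)) = 4088*(-2) = -8176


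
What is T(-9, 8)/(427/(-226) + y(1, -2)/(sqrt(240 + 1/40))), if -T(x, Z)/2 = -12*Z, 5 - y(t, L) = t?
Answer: -59297004928/572617363 - 26150912*sqrt(96010)/572617363 ≈ -117.71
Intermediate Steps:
y(t, L) = 5 - t
T(x, Z) = 24*Z (T(x, Z) = -(-24)*Z = 24*Z)
T(-9, 8)/(427/(-226) + y(1, -2)/(sqrt(240 + 1/40))) = (24*8)/(427/(-226) + (5 - 1*1)/(sqrt(240 + 1/40))) = 192/(427*(-1/226) + (5 - 1)/(sqrt(240 + 1/40))) = 192/(-427/226 + 4/(sqrt(9601/40))) = 192/(-427/226 + 4/((sqrt(96010)/20))) = 192/(-427/226 + 4*(2*sqrt(96010)/9601)) = 192/(-427/226 + 8*sqrt(96010)/9601)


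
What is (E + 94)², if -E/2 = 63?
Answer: 1024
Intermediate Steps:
E = -126 (E = -2*63 = -126)
(E + 94)² = (-126 + 94)² = (-32)² = 1024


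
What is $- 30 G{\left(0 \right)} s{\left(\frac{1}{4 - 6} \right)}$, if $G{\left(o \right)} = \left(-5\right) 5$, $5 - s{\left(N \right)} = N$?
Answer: $4125$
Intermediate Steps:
$s{\left(N \right)} = 5 - N$
$G{\left(o \right)} = -25$
$- 30 G{\left(0 \right)} s{\left(\frac{1}{4 - 6} \right)} = \left(-30\right) \left(-25\right) \left(5 - \frac{1}{4 - 6}\right) = 750 \left(5 - \frac{1}{-2}\right) = 750 \left(5 - - \frac{1}{2}\right) = 750 \left(5 + \frac{1}{2}\right) = 750 \cdot \frac{11}{2} = 4125$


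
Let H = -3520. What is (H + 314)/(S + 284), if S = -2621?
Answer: 3206/2337 ≈ 1.3718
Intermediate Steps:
(H + 314)/(S + 284) = (-3520 + 314)/(-2621 + 284) = -3206/(-2337) = -3206*(-1/2337) = 3206/2337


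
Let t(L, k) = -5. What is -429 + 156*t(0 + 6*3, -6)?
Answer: -1209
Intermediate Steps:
-429 + 156*t(0 + 6*3, -6) = -429 + 156*(-5) = -429 - 780 = -1209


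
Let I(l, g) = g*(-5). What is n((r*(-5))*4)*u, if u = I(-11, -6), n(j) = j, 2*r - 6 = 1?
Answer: -2100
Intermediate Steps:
r = 7/2 (r = 3 + (½)*1 = 3 + ½ = 7/2 ≈ 3.5000)
I(l, g) = -5*g
u = 30 (u = -5*(-6) = 30)
n((r*(-5))*4)*u = (((7/2)*(-5))*4)*30 = -35/2*4*30 = -70*30 = -2100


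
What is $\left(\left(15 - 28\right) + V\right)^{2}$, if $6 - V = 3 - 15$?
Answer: $25$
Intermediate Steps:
$V = 18$ ($V = 6 - \left(3 - 15\right) = 6 - -12 = 6 + 12 = 18$)
$\left(\left(15 - 28\right) + V\right)^{2} = \left(\left(15 - 28\right) + 18\right)^{2} = \left(-13 + 18\right)^{2} = 5^{2} = 25$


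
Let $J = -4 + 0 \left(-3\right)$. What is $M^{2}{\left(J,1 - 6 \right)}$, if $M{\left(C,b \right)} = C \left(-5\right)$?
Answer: $400$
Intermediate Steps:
$J = -4$ ($J = -4 + 0 = -4$)
$M{\left(C,b \right)} = - 5 C$
$M^{2}{\left(J,1 - 6 \right)} = \left(\left(-5\right) \left(-4\right)\right)^{2} = 20^{2} = 400$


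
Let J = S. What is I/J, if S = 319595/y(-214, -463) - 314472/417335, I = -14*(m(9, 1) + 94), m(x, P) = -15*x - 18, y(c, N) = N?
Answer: -159604762730/133523779861 ≈ -1.1953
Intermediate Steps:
m(x, P) = -18 - 15*x
I = 826 (I = -14*((-18 - 15*9) + 94) = -14*((-18 - 135) + 94) = -14*(-153 + 94) = -14*(-59) = 826)
S = -133523779861/193226105 (S = 319595/(-463) - 314472/417335 = 319595*(-1/463) - 314472*1/417335 = -319595/463 - 314472/417335 = -133523779861/193226105 ≈ -691.02)
J = -133523779861/193226105 ≈ -691.02
I/J = 826/(-133523779861/193226105) = 826*(-193226105/133523779861) = -159604762730/133523779861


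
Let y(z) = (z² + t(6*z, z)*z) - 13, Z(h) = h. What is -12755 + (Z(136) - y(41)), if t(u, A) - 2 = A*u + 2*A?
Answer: -431257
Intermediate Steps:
t(u, A) = 2 + 2*A + A*u (t(u, A) = 2 + (A*u + 2*A) = 2 + (2*A + A*u) = 2 + 2*A + A*u)
y(z) = -13 + z² + z*(2 + 2*z + 6*z²) (y(z) = (z² + (2 + 2*z + z*(6*z))*z) - 13 = (z² + (2 + 2*z + 6*z²)*z) - 13 = (z² + z*(2 + 2*z + 6*z²)) - 13 = -13 + z² + z*(2 + 2*z + 6*z²))
-12755 + (Z(136) - y(41)) = -12755 + (136 - (-13 + 2*41 + 3*41² + 6*41³)) = -12755 + (136 - (-13 + 82 + 3*1681 + 6*68921)) = -12755 + (136 - (-13 + 82 + 5043 + 413526)) = -12755 + (136 - 1*418638) = -12755 + (136 - 418638) = -12755 - 418502 = -431257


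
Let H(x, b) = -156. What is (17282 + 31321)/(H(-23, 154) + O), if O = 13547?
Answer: 48603/13391 ≈ 3.6295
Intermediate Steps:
(17282 + 31321)/(H(-23, 154) + O) = (17282 + 31321)/(-156 + 13547) = 48603/13391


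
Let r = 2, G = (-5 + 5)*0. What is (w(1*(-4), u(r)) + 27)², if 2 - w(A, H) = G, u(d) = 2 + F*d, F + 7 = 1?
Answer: 841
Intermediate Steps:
F = -6 (F = -7 + 1 = -6)
G = 0 (G = 0*0 = 0)
u(d) = 2 - 6*d
w(A, H) = 2 (w(A, H) = 2 - 1*0 = 2 + 0 = 2)
(w(1*(-4), u(r)) + 27)² = (2 + 27)² = 29² = 841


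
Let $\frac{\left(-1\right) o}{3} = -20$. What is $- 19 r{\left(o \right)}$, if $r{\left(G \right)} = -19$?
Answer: $361$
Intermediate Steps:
$o = 60$ ($o = \left(-3\right) \left(-20\right) = 60$)
$- 19 r{\left(o \right)} = \left(-19\right) \left(-19\right) = 361$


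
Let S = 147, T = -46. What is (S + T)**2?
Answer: 10201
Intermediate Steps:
(S + T)**2 = (147 - 46)**2 = 101**2 = 10201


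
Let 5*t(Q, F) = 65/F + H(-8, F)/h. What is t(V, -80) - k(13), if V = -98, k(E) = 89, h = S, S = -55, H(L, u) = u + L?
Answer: -35537/400 ≈ -88.843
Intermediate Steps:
H(L, u) = L + u
h = -55
t(Q, F) = 8/275 + 13/F - F/275 (t(Q, F) = (65/F + (-8 + F)/(-55))/5 = (65/F + (-8 + F)*(-1/55))/5 = (65/F + (8/55 - F/55))/5 = (8/55 + 65/F - F/55)/5 = 8/275 + 13/F - F/275)
t(V, -80) - k(13) = (1/275)*(3575 - 80*(8 - 1*(-80)))/(-80) - 1*89 = (1/275)*(-1/80)*(3575 - 80*(8 + 80)) - 89 = (1/275)*(-1/80)*(3575 - 80*88) - 89 = (1/275)*(-1/80)*(3575 - 7040) - 89 = (1/275)*(-1/80)*(-3465) - 89 = 63/400 - 89 = -35537/400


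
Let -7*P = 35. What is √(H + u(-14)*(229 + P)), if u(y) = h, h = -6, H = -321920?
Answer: 8*I*√5051 ≈ 568.56*I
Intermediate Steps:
P = -5 (P = -⅐*35 = -5)
u(y) = -6
√(H + u(-14)*(229 + P)) = √(-321920 - 6*(229 - 5)) = √(-321920 - 6*224) = √(-321920 - 1344) = √(-323264) = 8*I*√5051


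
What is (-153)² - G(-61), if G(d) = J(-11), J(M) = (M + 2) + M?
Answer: 23429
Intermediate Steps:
J(M) = 2 + 2*M (J(M) = (2 + M) + M = 2 + 2*M)
G(d) = -20 (G(d) = 2 + 2*(-11) = 2 - 22 = -20)
(-153)² - G(-61) = (-153)² - 1*(-20) = 23409 + 20 = 23429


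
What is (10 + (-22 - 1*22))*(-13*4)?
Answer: 1768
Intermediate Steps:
(10 + (-22 - 1*22))*(-13*4) = (10 + (-22 - 22))*(-52) = (10 - 44)*(-52) = -34*(-52) = 1768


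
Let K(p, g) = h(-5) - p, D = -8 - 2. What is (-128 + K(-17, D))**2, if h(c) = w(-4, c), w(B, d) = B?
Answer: 13225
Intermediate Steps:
D = -10
h(c) = -4
K(p, g) = -4 - p
(-128 + K(-17, D))**2 = (-128 + (-4 - 1*(-17)))**2 = (-128 + (-4 + 17))**2 = (-128 + 13)**2 = (-115)**2 = 13225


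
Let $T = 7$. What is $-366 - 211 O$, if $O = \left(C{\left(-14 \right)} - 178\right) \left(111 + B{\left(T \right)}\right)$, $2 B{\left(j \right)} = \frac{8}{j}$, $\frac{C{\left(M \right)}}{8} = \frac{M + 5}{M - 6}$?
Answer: $\frac{143684942}{35} \approx 4.1053 \cdot 10^{6}$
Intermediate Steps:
$C{\left(M \right)} = \frac{8 \left(5 + M\right)}{-6 + M}$ ($C{\left(M \right)} = 8 \frac{M + 5}{M - 6} = 8 \frac{5 + M}{-6 + M} = \frac{8 \left(5 + M\right)}{-6 + M}$)
$B{\left(j \right)} = \frac{4}{j}$ ($B{\left(j \right)} = \frac{8 \frac{1}{j}}{2} = \frac{4}{j}$)
$O = - \frac{681032}{35}$ ($O = \left(\frac{8 \left(5 - 14\right)}{-6 - 14} - 178\right) \left(111 + \frac{4}{7}\right) = \left(8 \frac{1}{-20} \left(-9\right) - 178\right) \left(111 + 4 \cdot \frac{1}{7}\right) = \left(8 \left(- \frac{1}{20}\right) \left(-9\right) - 178\right) \left(111 + \frac{4}{7}\right) = \left(\frac{18}{5} - 178\right) \frac{781}{7} = \left(- \frac{872}{5}\right) \frac{781}{7} = - \frac{681032}{35} \approx -19458.0$)
$-366 - 211 O = -366 - - \frac{143697752}{35} = -366 + \frac{143697752}{35} = \frac{143684942}{35}$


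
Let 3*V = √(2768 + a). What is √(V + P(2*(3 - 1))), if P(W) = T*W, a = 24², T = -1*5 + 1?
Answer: 2*√(-36 + 3*√209)/3 ≈ 1.8099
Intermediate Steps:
T = -4 (T = -5 + 1 = -4)
a = 576
P(W) = -4*W
V = 4*√209/3 (V = √(2768 + 576)/3 = √3344/3 = (4*√209)/3 = 4*√209/3 ≈ 19.276)
√(V + P(2*(3 - 1))) = √(4*√209/3 - 8*(3 - 1)) = √(4*√209/3 - 8*2) = √(4*√209/3 - 4*4) = √(4*√209/3 - 16) = √(-16 + 4*√209/3)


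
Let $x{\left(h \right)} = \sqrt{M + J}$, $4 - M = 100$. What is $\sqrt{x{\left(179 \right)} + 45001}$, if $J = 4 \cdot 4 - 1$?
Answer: $\sqrt{45001 + 9 i} \approx 212.13 + 0.021 i$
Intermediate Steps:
$M = -96$ ($M = 4 - 100 = -96$)
$J = 15$ ($J = 16 - 1 = 15$)
$x{\left(h \right)} = 9 i$ ($x{\left(h \right)} = \sqrt{-96 + 15} = \sqrt{-81} = 9 i$)
$\sqrt{x{\left(179 \right)} + 45001} = \sqrt{9 i + 45001} = \sqrt{45001 + 9 i}$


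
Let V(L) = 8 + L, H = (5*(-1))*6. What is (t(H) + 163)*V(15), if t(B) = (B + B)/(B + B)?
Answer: 3772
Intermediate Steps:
H = -30 (H = -5*6 = -30)
t(B) = 1 (t(B) = (2*B)/((2*B)) = (2*B)*(1/(2*B)) = 1)
(t(H) + 163)*V(15) = (1 + 163)*(8 + 15) = 164*23 = 3772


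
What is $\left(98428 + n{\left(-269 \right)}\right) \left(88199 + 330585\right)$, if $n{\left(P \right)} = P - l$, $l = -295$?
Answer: $41230959936$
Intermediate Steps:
$n{\left(P \right)} = 295 + P$ ($n{\left(P \right)} = P - -295 = P + 295 = 295 + P$)
$\left(98428 + n{\left(-269 \right)}\right) \left(88199 + 330585\right) = \left(98428 + \left(295 - 269\right)\right) \left(88199 + 330585\right) = \left(98428 + 26\right) 418784 = 98454 \cdot 418784 = 41230959936$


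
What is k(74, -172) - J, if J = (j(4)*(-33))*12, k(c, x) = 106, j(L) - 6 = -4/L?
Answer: 2086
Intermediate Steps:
j(L) = 6 - 4/L
J = -1980 (J = ((6 - 4/4)*(-33))*12 = ((6 - 4*1/4)*(-33))*12 = ((6 - 1)*(-33))*12 = (5*(-33))*12 = -165*12 = -1980)
k(74, -172) - J = 106 - 1*(-1980) = 106 + 1980 = 2086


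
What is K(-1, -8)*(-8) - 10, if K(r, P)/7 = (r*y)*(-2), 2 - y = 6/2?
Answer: 102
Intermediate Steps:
y = -1 (y = 2 - 6/2 = 2 - 1*3 = 2 - 3 = -1)
K(r, P) = 14*r (K(r, P) = 7*((r*(-1))*(-2)) = 7*(-r*(-2)) = 7*(2*r) = 14*r)
K(-1, -8)*(-8) - 10 = (14*(-1))*(-8) - 10 = -14*(-8) - 10 = 112 - 10 = 102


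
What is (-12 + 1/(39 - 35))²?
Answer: 2209/16 ≈ 138.06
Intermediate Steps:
(-12 + 1/(39 - 35))² = (-12 + 1/4)² = (-12 + ¼)² = (-47/4)² = 2209/16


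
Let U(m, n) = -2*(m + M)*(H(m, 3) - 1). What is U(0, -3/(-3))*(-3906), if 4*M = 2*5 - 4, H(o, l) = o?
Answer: -11718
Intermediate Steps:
M = 3/2 (M = (2*5 - 4)/4 = (10 - 4)/4 = (¼)*6 = 3/2 ≈ 1.5000)
U(m, n) = -2*(-1 + m)*(3/2 + m) (U(m, n) = -2*(m + 3/2)*(m - 1) = -2*(3/2 + m)*(-1 + m) = -2*(-1 + m)*(3/2 + m))
U(0, -3/(-3))*(-3906) = (3 - 1*0 - 2*0²)*(-3906) = (3 + 0 - 2*0)*(-3906) = (3 + 0 + 0)*(-3906) = 3*(-3906) = -11718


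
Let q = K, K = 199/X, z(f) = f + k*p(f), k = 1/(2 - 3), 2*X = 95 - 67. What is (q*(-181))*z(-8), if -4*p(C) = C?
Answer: 180095/7 ≈ 25728.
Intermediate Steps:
p(C) = -C/4
X = 14 (X = (95 - 67)/2 = (½)*28 = 14)
k = -1 (k = 1/(-1) = -1)
z(f) = 5*f/4 (z(f) = f - (-1)*f/4 = f + f/4 = 5*f/4)
K = 199/14 ≈ 14.214
q = 199/14 ≈ 14.214
(q*(-181))*z(-8) = ((199/14)*(-181))*((5/4)*(-8)) = -36019/14*(-10) = 180095/7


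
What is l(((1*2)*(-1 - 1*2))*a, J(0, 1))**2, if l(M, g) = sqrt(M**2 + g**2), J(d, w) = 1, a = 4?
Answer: 577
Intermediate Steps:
l(((1*2)*(-1 - 1*2))*a, J(0, 1))**2 = (sqrt((((1*2)*(-1 - 1*2))*4)**2 + 1**2))**2 = (sqrt(((2*(-1 - 2))*4)**2 + 1))**2 = (sqrt(((2*(-3))*4)**2 + 1))**2 = (sqrt((-6*4)**2 + 1))**2 = (sqrt((-24)**2 + 1))**2 = (sqrt(576 + 1))**2 = (sqrt(577))**2 = 577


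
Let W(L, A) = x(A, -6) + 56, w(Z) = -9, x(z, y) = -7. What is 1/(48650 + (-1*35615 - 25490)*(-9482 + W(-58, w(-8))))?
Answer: 1/576452115 ≈ 1.7347e-9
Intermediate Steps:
W(L, A) = 49 (W(L, A) = -7 + 56 = 49)
1/(48650 + (-1*35615 - 25490)*(-9482 + W(-58, w(-8)))) = 1/(48650 + (-1*35615 - 25490)*(-9482 + 49)) = 1/(48650 + (-35615 - 25490)*(-9433)) = 1/(48650 - 61105*(-9433)) = 1/(48650 + 576403465) = 1/576452115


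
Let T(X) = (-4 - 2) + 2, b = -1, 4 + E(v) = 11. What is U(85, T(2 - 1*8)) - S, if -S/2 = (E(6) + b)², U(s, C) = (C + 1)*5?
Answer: 57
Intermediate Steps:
E(v) = 7 (E(v) = -4 + 11 = 7)
T(X) = -4 (T(X) = -6 + 2 = -4)
U(s, C) = 5 + 5*C (U(s, C) = (1 + C)*5 = 5 + 5*C)
S = -72 (S = -2*(7 - 1)² = -2*6² = -2*36 = -72)
U(85, T(2 - 1*8)) - S = (5 + 5*(-4)) - 1*(-72) = (5 - 20) + 72 = -15 + 72 = 57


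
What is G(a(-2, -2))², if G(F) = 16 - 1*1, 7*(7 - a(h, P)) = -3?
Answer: 225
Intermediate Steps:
a(h, P) = 52/7 (a(h, P) = 7 - ⅐*(-3) = 7 + 3/7 = 52/7)
G(F) = 15 (G(F) = 16 - 1 = 15)
G(a(-2, -2))² = 15² = 225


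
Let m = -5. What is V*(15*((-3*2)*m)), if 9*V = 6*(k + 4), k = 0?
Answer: 1200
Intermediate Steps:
V = 8/3 (V = (6*(0 + 4))/9 = (6*4)/9 = (1/9)*24 = 8/3 ≈ 2.6667)
V*(15*((-3*2)*m)) = 8*(15*(-3*2*(-5)))/3 = 8*(15*(-6*(-5)))/3 = 8*(15*30)/3 = (8/3)*450 = 1200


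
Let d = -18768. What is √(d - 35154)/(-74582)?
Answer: -I*√53922/74582 ≈ -0.0031135*I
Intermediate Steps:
√(d - 35154)/(-74582) = √(-18768 - 35154)/(-74582) = √(-53922)*(-1/74582) = (I*√53922)*(-1/74582) = -I*√53922/74582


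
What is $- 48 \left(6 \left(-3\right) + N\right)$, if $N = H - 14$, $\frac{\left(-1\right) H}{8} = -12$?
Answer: $-3072$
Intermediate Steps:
$H = 96$ ($H = \left(-8\right) \left(-12\right) = 96$)
$N = 82$ ($N = 96 - 14 = 82$)
$- 48 \left(6 \left(-3\right) + N\right) = - 48 \left(6 \left(-3\right) + 82\right) = - 48 \left(-18 + 82\right) = \left(-48\right) 64 = -3072$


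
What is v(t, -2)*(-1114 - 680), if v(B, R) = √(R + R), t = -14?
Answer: -3588*I ≈ -3588.0*I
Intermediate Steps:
v(B, R) = √2*√R (v(B, R) = √(2*R) = √2*√R)
v(t, -2)*(-1114 - 680) = (√2*√(-2))*(-1114 - 680) = (√2*(I*√2))*(-1794) = (2*I)*(-1794) = -3588*I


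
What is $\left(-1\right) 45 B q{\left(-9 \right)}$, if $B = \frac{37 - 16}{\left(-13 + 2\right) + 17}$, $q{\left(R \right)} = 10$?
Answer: $-1575$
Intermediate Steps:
$B = \frac{7}{2}$ ($B = \frac{21}{-11 + 17} = \frac{21}{6} = 21 \cdot \frac{1}{6} = \frac{7}{2} \approx 3.5$)
$\left(-1\right) 45 B q{\left(-9 \right)} = \left(-1\right) 45 \cdot \frac{7}{2} \cdot 10 = \left(-45\right) \frac{7}{2} \cdot 10 = \left(- \frac{315}{2}\right) 10 = -1575$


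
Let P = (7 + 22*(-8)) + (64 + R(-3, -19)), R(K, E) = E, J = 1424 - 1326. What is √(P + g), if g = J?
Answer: I*√26 ≈ 5.099*I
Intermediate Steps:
J = 98
g = 98
P = -124 (P = (7 + 22*(-8)) + (64 - 19) = (7 - 176) + 45 = -169 + 45 = -124)
√(P + g) = √(-124 + 98) = √(-26) = I*√26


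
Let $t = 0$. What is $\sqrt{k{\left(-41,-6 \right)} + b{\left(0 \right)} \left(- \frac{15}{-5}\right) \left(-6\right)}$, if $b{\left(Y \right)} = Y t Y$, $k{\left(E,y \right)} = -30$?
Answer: $i \sqrt{30} \approx 5.4772 i$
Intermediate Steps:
$b{\left(Y \right)} = 0$ ($b{\left(Y \right)} = Y 0 Y = 0 Y = 0$)
$\sqrt{k{\left(-41,-6 \right)} + b{\left(0 \right)} \left(- \frac{15}{-5}\right) \left(-6\right)} = \sqrt{-30 + 0 \left(- \frac{15}{-5}\right) \left(-6\right)} = \sqrt{-30 + 0 \left(\left(-15\right) \left(- \frac{1}{5}\right)\right) \left(-6\right)} = \sqrt{-30 + 0 \cdot 3 \left(-6\right)} = \sqrt{-30 + 0 \left(-6\right)} = \sqrt{-30 + 0} = \sqrt{-30} = i \sqrt{30}$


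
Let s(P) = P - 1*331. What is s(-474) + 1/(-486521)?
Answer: -391649406/486521 ≈ -805.00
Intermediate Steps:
s(P) = -331 + P (s(P) = P - 331 = -331 + P)
s(-474) + 1/(-486521) = (-331 - 474) + 1/(-486521) = -805 - 1/486521 = -391649406/486521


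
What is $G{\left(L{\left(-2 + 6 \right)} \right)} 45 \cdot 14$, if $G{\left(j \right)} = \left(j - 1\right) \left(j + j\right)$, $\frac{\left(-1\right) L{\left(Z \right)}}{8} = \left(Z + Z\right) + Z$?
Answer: $11733120$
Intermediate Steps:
$L{\left(Z \right)} = - 24 Z$ ($L{\left(Z \right)} = - 8 \left(\left(Z + Z\right) + Z\right) = - 8 \left(2 Z + Z\right) = - 8 \cdot 3 Z = - 24 Z$)
$G{\left(j \right)} = 2 j \left(-1 + j\right)$ ($G{\left(j \right)} = \left(-1 + j\right) 2 j = 2 j \left(-1 + j\right)$)
$G{\left(L{\left(-2 + 6 \right)} \right)} 45 \cdot 14 = 2 \left(- 24 \left(-2 + 6\right)\right) \left(-1 - 24 \left(-2 + 6\right)\right) 45 \cdot 14 = 2 \left(\left(-24\right) 4\right) \left(-1 - 96\right) 45 \cdot 14 = 2 \left(-96\right) \left(-1 - 96\right) 45 \cdot 14 = 2 \left(-96\right) \left(-97\right) 45 \cdot 14 = 18624 \cdot 45 \cdot 14 = 838080 \cdot 14 = 11733120$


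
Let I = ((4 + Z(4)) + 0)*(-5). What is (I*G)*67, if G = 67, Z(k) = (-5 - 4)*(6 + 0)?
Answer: 1122250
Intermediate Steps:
Z(k) = -54 (Z(k) = -9*6 = -54)
I = 250 (I = ((4 - 54) + 0)*(-5) = (-50 + 0)*(-5) = -50*(-5) = 250)
(I*G)*67 = (250*67)*67 = 16750*67 = 1122250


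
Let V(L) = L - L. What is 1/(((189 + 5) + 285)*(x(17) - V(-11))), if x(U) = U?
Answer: 1/8143 ≈ 0.00012280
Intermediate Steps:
V(L) = 0
1/(((189 + 5) + 285)*(x(17) - V(-11))) = 1/(((189 + 5) + 285)*(17 - 1*0)) = 1/((194 + 285)*(17 + 0)) = 1/(479*17) = 1/8143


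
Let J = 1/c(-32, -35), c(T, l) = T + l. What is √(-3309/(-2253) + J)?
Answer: 5*√147227542/50317 ≈ 1.2057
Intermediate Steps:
J = -1/67 (J = 1/(-32 - 35) = 1/(-67) = -1/67 ≈ -0.014925)
√(-3309/(-2253) + J) = √(-3309/(-2253) - 1/67) = √(-3309*(-1/2253) - 1/67) = √(1103/751 - 1/67) = √(73150/50317) = 5*√147227542/50317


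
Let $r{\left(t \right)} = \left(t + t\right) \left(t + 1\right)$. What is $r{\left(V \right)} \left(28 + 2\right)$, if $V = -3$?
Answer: $360$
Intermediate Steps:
$r{\left(t \right)} = 2 t \left(1 + t\right)$
$r{\left(V \right)} \left(28 + 2\right) = 2 \left(-3\right) \left(1 - 3\right) \left(28 + 2\right) = 2 \left(-3\right) \left(-2\right) 30 = 12 \cdot 30 = 360$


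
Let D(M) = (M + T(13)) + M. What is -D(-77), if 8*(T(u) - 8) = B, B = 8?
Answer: 145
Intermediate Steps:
T(u) = 9 (T(u) = 8 + (1/8)*8 = 8 + 1 = 9)
D(M) = 9 + 2*M (D(M) = (M + 9) + M = (9 + M) + M = 9 + 2*M)
-D(-77) = -(9 + 2*(-77)) = -(9 - 154) = -1*(-145) = 145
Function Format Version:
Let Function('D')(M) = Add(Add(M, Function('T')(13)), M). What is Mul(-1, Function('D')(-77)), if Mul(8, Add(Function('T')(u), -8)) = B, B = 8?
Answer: 145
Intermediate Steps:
Function('T')(u) = 9 (Function('T')(u) = Add(8, Mul(Rational(1, 8), 8)) = Add(8, 1) = 9)
Function('D')(M) = Add(9, Mul(2, M)) (Function('D')(M) = Add(Add(M, 9), M) = Add(Add(9, M), M) = Add(9, Mul(2, M)))
Mul(-1, Function('D')(-77)) = Mul(-1, Add(9, Mul(2, -77))) = Mul(-1, Add(9, -154)) = Mul(-1, -145) = 145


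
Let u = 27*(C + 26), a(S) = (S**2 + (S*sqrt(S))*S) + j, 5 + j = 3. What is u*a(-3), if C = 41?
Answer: 12663 + 16281*I*sqrt(3) ≈ 12663.0 + 28200.0*I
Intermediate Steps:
j = -2 (j = -5 + 3 = -2)
a(S) = -2 + S**2 + S**(5/2) (a(S) = (S**2 + (S*sqrt(S))*S) - 2 = (S**2 + S**(3/2)*S) - 2 = (S**2 + S**(5/2)) - 2 = -2 + S**2 + S**(5/2))
u = 1809 (u = 27*(41 + 26) = 27*67 = 1809)
u*a(-3) = 1809*(-2 + (-3)**2 + (-3)**(5/2)) = 1809*(-2 + 9 + 9*I*sqrt(3)) = 1809*(7 + 9*I*sqrt(3)) = 12663 + 16281*I*sqrt(3)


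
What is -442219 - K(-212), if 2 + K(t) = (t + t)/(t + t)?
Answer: -442218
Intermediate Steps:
K(t) = -1 (K(t) = -2 + (t + t)/(t + t) = -2 + (2*t)/((2*t)) = -2 + (2*t)*(1/(2*t)) = -2 + 1 = -1)
-442219 - K(-212) = -442219 - 1*(-1) = -442219 + 1 = -442218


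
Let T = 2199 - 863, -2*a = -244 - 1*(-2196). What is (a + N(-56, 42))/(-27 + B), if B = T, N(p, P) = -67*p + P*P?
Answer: 4540/1309 ≈ 3.4683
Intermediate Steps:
a = -976 (a = -(-244 - 1*(-2196))/2 = -(-244 + 2196)/2 = -½*1952 = -976)
N(p, P) = P² - 67*p (N(p, P) = -67*p + P² = P² - 67*p)
T = 1336
B = 1336
(a + N(-56, 42))/(-27 + B) = (-976 + (42² - 67*(-56)))/(-27 + 1336) = (-976 + (1764 + 3752))/1309 = (-976 + 5516)*(1/1309) = 4540*(1/1309) = 4540/1309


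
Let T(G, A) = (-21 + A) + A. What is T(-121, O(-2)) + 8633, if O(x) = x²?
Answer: 8620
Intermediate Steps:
T(G, A) = -21 + 2*A
T(-121, O(-2)) + 8633 = (-21 + 2*(-2)²) + 8633 = (-21 + 2*4) + 8633 = (-21 + 8) + 8633 = -13 + 8633 = 8620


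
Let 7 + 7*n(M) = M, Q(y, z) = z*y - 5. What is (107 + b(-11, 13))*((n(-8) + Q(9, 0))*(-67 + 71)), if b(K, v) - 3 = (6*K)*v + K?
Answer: 151800/7 ≈ 21686.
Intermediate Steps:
Q(y, z) = -5 + y*z (Q(y, z) = y*z - 5 = -5 + y*z)
n(M) = -1 + M/7
b(K, v) = 3 + K + 6*K*v (b(K, v) = 3 + ((6*K)*v + K) = 3 + (6*K*v + K) = 3 + (K + 6*K*v) = 3 + K + 6*K*v)
(107 + b(-11, 13))*((n(-8) + Q(9, 0))*(-67 + 71)) = (107 + (3 - 11 + 6*(-11)*13))*(((-1 + (1/7)*(-8)) + (-5 + 9*0))*(-67 + 71)) = (107 + (3 - 11 - 858))*(((-1 - 8/7) + (-5 + 0))*4) = (107 - 866)*((-15/7 - 5)*4) = -(-37950)*4/7 = -759*(-200/7) = 151800/7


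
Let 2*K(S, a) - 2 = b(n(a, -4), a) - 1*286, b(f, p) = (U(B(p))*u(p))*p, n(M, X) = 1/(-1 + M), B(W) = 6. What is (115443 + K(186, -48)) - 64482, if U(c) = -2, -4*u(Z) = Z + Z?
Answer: 51971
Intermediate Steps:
u(Z) = -Z/2 (u(Z) = -(Z + Z)/4 = -Z/2)
b(f, p) = p**2 (b(f, p) = (-(-1)*p)*p = p*p = p**2)
K(S, a) = -142 + a**2/2 (K(S, a) = 1 + (a**2 - 1*286)/2 = 1 + (a**2 - 286)/2 = 1 + (-286 + a**2)/2 = 1 + (-143 + a**2/2) = -142 + a**2/2)
(115443 + K(186, -48)) - 64482 = (115443 + (-142 + (1/2)*(-48)**2)) - 64482 = (115443 + (-142 + (1/2)*2304)) - 64482 = (115443 + (-142 + 1152)) - 64482 = (115443 + 1010) - 64482 = 116453 - 64482 = 51971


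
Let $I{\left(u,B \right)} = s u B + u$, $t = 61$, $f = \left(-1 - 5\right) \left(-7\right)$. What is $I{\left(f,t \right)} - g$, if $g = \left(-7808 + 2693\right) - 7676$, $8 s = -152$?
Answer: $-35845$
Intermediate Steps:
$s = -19$ ($s = \frac{1}{8} \left(-152\right) = -19$)
$f = 42$ ($f = \left(-6\right) \left(-7\right) = 42$)
$I{\left(u,B \right)} = u - 19 B u$ ($I{\left(u,B \right)} = - 19 u B + u = - 19 B u + u = u - 19 B u$)
$g = -12791$ ($g = -5115 - 7676 = -12791$)
$I{\left(f,t \right)} - g = 42 \left(1 - 1159\right) - -12791 = 42 \left(1 - 1159\right) + 12791 = 42 \left(-1158\right) + 12791 = -48636 + 12791 = -35845$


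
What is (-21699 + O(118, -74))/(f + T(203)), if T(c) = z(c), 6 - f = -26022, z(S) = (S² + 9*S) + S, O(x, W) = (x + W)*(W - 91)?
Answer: -9653/23089 ≈ -0.41808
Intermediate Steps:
O(x, W) = (-91 + W)*(W + x) (O(x, W) = (W + x)*(-91 + W) = (-91 + W)*(W + x))
z(S) = S² + 10*S
f = 26028 (f = 6 - 1*(-26022) = 6 + 26022 = 26028)
T(c) = c*(10 + c)
(-21699 + O(118, -74))/(f + T(203)) = (-21699 + ((-74)² - 91*(-74) - 91*118 - 74*118))/(26028 + 203*(10 + 203)) = (-21699 + (5476 + 6734 - 10738 - 8732))/(26028 + 203*213) = (-21699 - 7260)/(26028 + 43239) = -28959/69267 = -28959*1/69267 = -9653/23089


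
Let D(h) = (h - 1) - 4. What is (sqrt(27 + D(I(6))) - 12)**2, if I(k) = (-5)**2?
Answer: (12 - sqrt(47))**2 ≈ 26.464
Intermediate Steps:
I(k) = 25
D(h) = -5 + h (D(h) = (-1 + h) - 4 = -5 + h)
(sqrt(27 + D(I(6))) - 12)**2 = (sqrt(27 + (-5 + 25)) - 12)**2 = (sqrt(27 + 20) - 12)**2 = (sqrt(47) - 12)**2 = (-12 + sqrt(47))**2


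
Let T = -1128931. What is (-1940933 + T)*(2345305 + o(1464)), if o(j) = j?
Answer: -7204261669416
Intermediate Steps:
(-1940933 + T)*(2345305 + o(1464)) = (-1940933 - 1128931)*(2345305 + 1464) = -3069864*2346769 = -7204261669416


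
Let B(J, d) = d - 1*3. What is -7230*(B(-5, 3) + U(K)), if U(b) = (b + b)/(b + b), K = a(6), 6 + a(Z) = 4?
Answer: -7230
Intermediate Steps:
B(J, d) = -3 + d (B(J, d) = d - 3 = -3 + d)
a(Z) = -2 (a(Z) = -6 + 4 = -2)
K = -2
U(b) = 1 (U(b) = (2*b)/((2*b)) = (2*b)*(1/(2*b)) = 1)
-7230*(B(-5, 3) + U(K)) = -7230*((-3 + 3) + 1) = -7230*(0 + 1) = -7230*1 = -7230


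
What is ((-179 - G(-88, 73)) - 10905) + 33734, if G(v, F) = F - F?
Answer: 22650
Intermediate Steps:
G(v, F) = 0
((-179 - G(-88, 73)) - 10905) + 33734 = ((-179 - 1*0) - 10905) + 33734 = ((-179 + 0) - 10905) + 33734 = (-179 - 10905) + 33734 = -11084 + 33734 = 22650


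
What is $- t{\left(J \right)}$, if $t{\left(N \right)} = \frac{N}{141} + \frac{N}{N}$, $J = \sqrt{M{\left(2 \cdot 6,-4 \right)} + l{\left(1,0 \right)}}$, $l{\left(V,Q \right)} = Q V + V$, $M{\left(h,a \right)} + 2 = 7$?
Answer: $-1 - \frac{\sqrt{6}}{141} \approx -1.0174$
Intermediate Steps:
$M{\left(h,a \right)} = 5$ ($M{\left(h,a \right)} = -2 + 7 = 5$)
$l{\left(V,Q \right)} = V + Q V$
$J = \sqrt{6}$ ($J = \sqrt{5 + 1 \left(1 + 0\right)} = \sqrt{5 + 1 \cdot 1} = \sqrt{5 + 1} = \sqrt{6} \approx 2.4495$)
$t{\left(N \right)} = 1 + \frac{N}{141}$ ($t{\left(N \right)} = N \frac{1}{141} + 1 = \frac{N}{141} + 1 = 1 + \frac{N}{141}$)
$- t{\left(J \right)} = - (1 + \frac{\sqrt{6}}{141}) = -1 - \frac{\sqrt{6}}{141}$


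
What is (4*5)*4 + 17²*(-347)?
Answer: -100203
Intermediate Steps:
(4*5)*4 + 17²*(-347) = 20*4 + 289*(-347) = 80 - 100283 = -100203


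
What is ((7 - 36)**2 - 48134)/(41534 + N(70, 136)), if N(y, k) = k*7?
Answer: -47293/42486 ≈ -1.1131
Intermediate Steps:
N(y, k) = 7*k
((7 - 36)**2 - 48134)/(41534 + N(70, 136)) = ((7 - 36)**2 - 48134)/(41534 + 7*136) = ((-29)**2 - 48134)/(41534 + 952) = (841 - 48134)/42486 = -47293*1/42486 = -47293/42486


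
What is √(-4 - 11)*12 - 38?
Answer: -38 + 12*I*√15 ≈ -38.0 + 46.476*I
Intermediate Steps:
√(-4 - 11)*12 - 38 = √(-15)*12 - 38 = (I*√15)*12 - 38 = 12*I*√15 - 38 = -38 + 12*I*√15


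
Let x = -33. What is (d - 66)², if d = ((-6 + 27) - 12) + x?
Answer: 8100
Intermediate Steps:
d = -24 (d = ((-6 + 27) - 12) - 33 = (21 - 12) - 33 = 9 - 33 = -24)
(d - 66)² = (-24 - 66)² = (-90)² = 8100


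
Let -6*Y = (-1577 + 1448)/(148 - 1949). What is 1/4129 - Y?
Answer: 181149/14872658 ≈ 0.012180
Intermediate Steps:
Y = -43/3602 (Y = -(-1577 + 1448)/(6*(148 - 1949)) = -(-43)/(2*(-1801)) = -(-43)*(-1)/(2*1801) = -⅙*129/1801 = -43/3602 ≈ -0.011938)
1/4129 - Y = 1/4129 - 1*(-43/3602) = 1/4129 + 43/3602 = 181149/14872658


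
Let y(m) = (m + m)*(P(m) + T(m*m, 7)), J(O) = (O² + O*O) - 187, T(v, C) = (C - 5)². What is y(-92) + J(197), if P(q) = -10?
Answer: 78535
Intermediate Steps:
T(v, C) = (-5 + C)²
J(O) = -187 + 2*O² (J(O) = (O² + O²) - 187 = 2*O² - 187 = -187 + 2*O²)
y(m) = -12*m (y(m) = (m + m)*(-10 + (-5 + 7)²) = (2*m)*(-10 + 2²) = (2*m)*(-10 + 4) = (2*m)*(-6) = -12*m)
y(-92) + J(197) = -12*(-92) + (-187 + 2*197²) = 1104 + (-187 + 2*38809) = 1104 + (-187 + 77618) = 1104 + 77431 = 78535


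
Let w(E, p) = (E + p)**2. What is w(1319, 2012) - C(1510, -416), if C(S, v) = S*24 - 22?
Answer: 11059343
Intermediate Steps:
C(S, v) = -22 + 24*S (C(S, v) = 24*S - 22 = -22 + 24*S)
w(1319, 2012) - C(1510, -416) = (1319 + 2012)**2 - (-22 + 24*1510) = 3331**2 - (-22 + 36240) = 11095561 - 1*36218 = 11095561 - 36218 = 11059343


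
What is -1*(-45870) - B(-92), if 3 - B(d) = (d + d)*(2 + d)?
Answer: 62427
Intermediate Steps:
B(d) = 3 - 2*d*(2 + d) (B(d) = 3 - (d + d)*(2 + d) = 3 - 2*d*(2 + d))
-1*(-45870) - B(-92) = -1*(-45870) - (3 - 4*(-92) - 2*(-92)²) = 45870 - (3 + 368 - 2*8464) = 45870 - (3 + 368 - 16928) = 45870 - 1*(-16557) = 45870 + 16557 = 62427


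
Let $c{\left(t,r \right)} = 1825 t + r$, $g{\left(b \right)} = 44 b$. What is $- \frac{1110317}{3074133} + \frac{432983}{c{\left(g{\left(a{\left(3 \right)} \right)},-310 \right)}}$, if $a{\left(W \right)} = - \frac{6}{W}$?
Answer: $- \frac{1509708437209}{494658741030} \approx -3.052$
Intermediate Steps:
$c{\left(t,r \right)} = r + 1825 t$
$- \frac{1110317}{3074133} + \frac{432983}{c{\left(g{\left(a{\left(3 \right)} \right)},-310 \right)}} = - \frac{1110317}{3074133} + \frac{432983}{-310 + 1825 \cdot 44 \left(- \frac{6}{3}\right)} = \left(-1110317\right) \frac{1}{3074133} + \frac{432983}{-310 + 1825 \cdot 44 \left(\left(-6\right) \frac{1}{3}\right)} = - \frac{1110317}{3074133} + \frac{432983}{-310 + 1825 \cdot 44 \left(-2\right)} = - \frac{1110317}{3074133} + \frac{432983}{-310 + 1825 \left(-88\right)} = - \frac{1110317}{3074133} + \frac{432983}{-310 - 160600} = - \frac{1110317}{3074133} + \frac{432983}{-160910} = - \frac{1110317}{3074133} + 432983 \left(- \frac{1}{160910}\right) = - \frac{1110317}{3074133} - \frac{432983}{160910} = - \frac{1509708437209}{494658741030}$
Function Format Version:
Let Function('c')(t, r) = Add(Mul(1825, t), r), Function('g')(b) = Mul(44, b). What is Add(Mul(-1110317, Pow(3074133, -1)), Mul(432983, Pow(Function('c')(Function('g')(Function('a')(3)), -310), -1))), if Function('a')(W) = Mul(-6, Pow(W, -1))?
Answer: Rational(-1509708437209, 494658741030) ≈ -3.0520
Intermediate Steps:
Function('c')(t, r) = Add(r, Mul(1825, t))
Add(Mul(-1110317, Pow(3074133, -1)), Mul(432983, Pow(Function('c')(Function('g')(Function('a')(3)), -310), -1))) = Add(Mul(-1110317, Pow(3074133, -1)), Mul(432983, Pow(Add(-310, Mul(1825, Mul(44, Mul(-6, Pow(3, -1))))), -1))) = Add(Mul(-1110317, Rational(1, 3074133)), Mul(432983, Pow(Add(-310, Mul(1825, Mul(44, Mul(-6, Rational(1, 3))))), -1))) = Add(Rational(-1110317, 3074133), Mul(432983, Pow(Add(-310, Mul(1825, Mul(44, -2))), -1))) = Add(Rational(-1110317, 3074133), Mul(432983, Pow(Add(-310, Mul(1825, -88)), -1))) = Add(Rational(-1110317, 3074133), Mul(432983, Pow(Add(-310, -160600), -1))) = Add(Rational(-1110317, 3074133), Mul(432983, Pow(-160910, -1))) = Add(Rational(-1110317, 3074133), Mul(432983, Rational(-1, 160910))) = Add(Rational(-1110317, 3074133), Rational(-432983, 160910)) = Rational(-1509708437209, 494658741030)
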